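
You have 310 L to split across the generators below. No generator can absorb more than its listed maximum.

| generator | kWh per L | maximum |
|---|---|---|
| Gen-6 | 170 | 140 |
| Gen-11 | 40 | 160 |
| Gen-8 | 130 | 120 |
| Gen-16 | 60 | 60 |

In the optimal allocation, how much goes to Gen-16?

Highest kWh per L first: Gen-6 170 > Gen-8 130 > Gen-16 60 > Gen-11 40.
Gen-6 takes 140 to reach its cap of 140 → 170 left.
Give Gen-8 120 to hit its cap of 120 → 50 left.
Only 50 left; Gen-16 takes them to reach 50.

50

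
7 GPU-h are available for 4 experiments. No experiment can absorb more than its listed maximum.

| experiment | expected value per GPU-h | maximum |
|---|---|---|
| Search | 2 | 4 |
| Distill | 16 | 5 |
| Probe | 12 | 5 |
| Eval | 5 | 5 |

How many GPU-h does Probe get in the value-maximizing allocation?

2

Rank by expected value per GPU-h: Distill 16 > Probe 12 > Eval 5 > Search 2.
Distill takes 5 to reach its cap of 5 — 2 left.
Probe has room for 5 but only 2 remain, so it gets 2.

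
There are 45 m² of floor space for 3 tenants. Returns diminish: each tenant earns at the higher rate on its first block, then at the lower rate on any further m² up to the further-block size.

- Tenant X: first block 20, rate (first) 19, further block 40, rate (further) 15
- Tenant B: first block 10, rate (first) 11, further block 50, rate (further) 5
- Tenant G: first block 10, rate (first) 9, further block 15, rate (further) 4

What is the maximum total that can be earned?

Order all 6 blocks by rate: Tenant X/first 19 > Tenant X/second 15 > Tenant B/first 11 > Tenant G/first 9 > Tenant B/second 5 > Tenant G/second 4.
Tenant X/first (19): +20 ; 25 left.
25 remain; put them into Tenant X second at 15.
Total = 19×20 + 15×25 = 755.

755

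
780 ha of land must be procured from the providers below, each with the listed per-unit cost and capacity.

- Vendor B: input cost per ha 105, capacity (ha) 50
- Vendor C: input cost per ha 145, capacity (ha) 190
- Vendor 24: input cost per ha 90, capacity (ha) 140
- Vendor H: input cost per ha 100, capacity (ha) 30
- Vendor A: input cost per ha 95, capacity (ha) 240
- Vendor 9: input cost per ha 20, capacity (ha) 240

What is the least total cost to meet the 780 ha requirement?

60050

Use providers in increasing cost order.
Vendor 9 (20): use full 240 — 540 ha to go.
Vendor 24 at 90: take all 140 ha — 400 still needed.
Vendor A (95): use full 240 — 160 ha to go.
Vendor H (100): use full 30 — 130 ha to go.
Take 50 from Vendor B at 105 — need 80 more.
Vendor C at 145: take 80 of its 190 — requirement met.
Cost = 240×20 + 140×90 + 240×95 + 30×100 + 50×105 + 80×145 = 60050.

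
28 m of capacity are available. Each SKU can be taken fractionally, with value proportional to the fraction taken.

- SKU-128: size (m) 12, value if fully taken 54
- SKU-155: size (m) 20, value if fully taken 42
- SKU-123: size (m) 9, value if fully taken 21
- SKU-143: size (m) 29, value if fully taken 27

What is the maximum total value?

89.7

Best value per unit of size first: SKU-128 54/12≈4.5, SKU-123 21/9≈2.33, SKU-155 42/20≈2.1, SKU-143 27/29≈0.931.
SKU-128: take in full, 12 m for value 54 → 16 left.
All 9 m of SKU-123 fit (value 21) → 7 remain.
Only 7 m remain; take 7/20 of SKU-155 for value 42×7/20 = 14.7.
Total value = 89.7.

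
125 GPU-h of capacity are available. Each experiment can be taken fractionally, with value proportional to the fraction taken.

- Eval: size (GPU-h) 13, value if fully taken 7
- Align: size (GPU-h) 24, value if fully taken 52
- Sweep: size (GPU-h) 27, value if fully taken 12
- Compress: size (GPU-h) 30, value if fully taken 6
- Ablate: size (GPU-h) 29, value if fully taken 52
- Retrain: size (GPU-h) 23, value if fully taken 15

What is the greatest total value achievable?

Rank by value-to-size ratio: Align 52/24≈2.17, Ablate 52/29≈1.79, Retrain 15/23≈0.652, Eval 7/13≈0.538, Sweep 12/27≈0.444, Compress 6/30≈0.2.
Align: take in full, 24 GPU-h for value 52 → 101 left.
Ablate: take in full, 29 GPU-h for value 52 → 72 left.
Retrain: take in full, 23 GPU-h for value 15 → 49 left.
Take all of Eval (13 GPU-h, value 7) → 36 GPU-h left.
All 27 GPU-h of Sweep fit (value 12) → 9 remain.
9 GPU-h left: a 9/30 share of Compress gives 6×9/30 = 1.8.
Total value = 139.8.

139.8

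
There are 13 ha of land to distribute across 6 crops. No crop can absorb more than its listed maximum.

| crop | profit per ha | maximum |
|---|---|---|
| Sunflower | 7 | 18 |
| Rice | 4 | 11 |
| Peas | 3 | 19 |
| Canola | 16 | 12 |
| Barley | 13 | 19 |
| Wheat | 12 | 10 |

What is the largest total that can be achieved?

205

Highest profit per ha first: Canola 16 > Barley 13 > Wheat 12 > Sunflower 7 > Rice 4 > Peas 3.
Canola takes 12 to reach its cap of 12 → 1 left.
Barley has room for 19 but only 1 remain, so it gets 1.
Total = 16×12 + 13×1 = 205.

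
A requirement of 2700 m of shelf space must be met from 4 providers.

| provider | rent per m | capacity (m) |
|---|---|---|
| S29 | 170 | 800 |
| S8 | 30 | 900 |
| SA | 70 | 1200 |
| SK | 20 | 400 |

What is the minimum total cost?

153000

Cheapest first:
SK at 20: take all 400 m → 2300 still needed.
S8 at 30: take all 900 m → 1400 still needed.
SA (70): use full 1200 → 200 m to go.
S29 (170): take the remaining 200 → done.
Cost = 400×20 + 900×30 + 1200×70 + 200×170 = 153000.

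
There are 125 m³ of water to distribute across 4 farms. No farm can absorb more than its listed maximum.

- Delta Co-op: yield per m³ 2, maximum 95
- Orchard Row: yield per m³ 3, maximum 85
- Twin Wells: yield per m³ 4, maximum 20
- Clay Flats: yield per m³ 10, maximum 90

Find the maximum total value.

Highest yield per m³ first: Clay Flats 10 > Twin Wells 4 > Orchard Row 3 > Delta Co-op 2.
Clay Flats: +90 to 90 (cap) → 35 left.
Give Twin Wells 20 to hit its cap of 20 → 15 left.
Only 15 left; Orchard Row takes them to reach 15.
Total = 3×15 + 4×20 + 10×90 = 1025.

1025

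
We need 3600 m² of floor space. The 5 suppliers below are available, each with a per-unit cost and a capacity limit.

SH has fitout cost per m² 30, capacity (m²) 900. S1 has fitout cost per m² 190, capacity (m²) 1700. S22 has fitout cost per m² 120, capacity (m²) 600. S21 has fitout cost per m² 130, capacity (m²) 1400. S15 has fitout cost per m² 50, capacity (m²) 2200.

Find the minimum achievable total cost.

197000

Cheapest first:
SH (30): use full 900 ; 2700 m² to go.
S15 at 50: take all 2200 m² ; 500 still needed.
Take 500 from S22 at 120 to finish.
S21, S1: unused.
Cost = 900×30 + 2200×50 + 500×120 = 197000.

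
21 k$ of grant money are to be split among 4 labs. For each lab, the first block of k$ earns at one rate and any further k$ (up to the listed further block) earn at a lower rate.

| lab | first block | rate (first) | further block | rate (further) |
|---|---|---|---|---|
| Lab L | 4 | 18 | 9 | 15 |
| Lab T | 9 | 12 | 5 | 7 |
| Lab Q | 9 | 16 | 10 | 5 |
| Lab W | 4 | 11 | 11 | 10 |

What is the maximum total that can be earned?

Rank every tier by rate: Lab L/T1 18 > Lab Q/T1 16 > Lab L/T2 15 > Lab T/T1 12 > Lab W/T1 11 > Lab W/T2 10 > Lab T/T2 7 > Lab Q/T2 5.
Lab L T1 at 18: fill all 4 — 17 left.
Fill Lab Q T1 block (9 at 16) — 8 left.
Lab L/T2: +8 of 9 at 15; pool empty.
Total = 18×4 + 16×9 + 15×8 = 336.

336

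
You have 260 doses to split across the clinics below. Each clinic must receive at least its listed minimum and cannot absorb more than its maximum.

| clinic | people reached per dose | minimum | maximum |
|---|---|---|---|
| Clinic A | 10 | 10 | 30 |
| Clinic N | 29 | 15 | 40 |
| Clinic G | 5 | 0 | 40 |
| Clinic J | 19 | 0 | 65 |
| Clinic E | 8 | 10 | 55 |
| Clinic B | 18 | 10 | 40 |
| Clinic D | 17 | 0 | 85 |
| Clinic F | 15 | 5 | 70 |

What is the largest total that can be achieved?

Meeting every minimum uses 10+15+0+0+10+10+0+5 = 50 doses, leaving 210.
Rank by people reached per dose: Clinic N 29 > Clinic J 19 > Clinic B 18 > Clinic D 17 > Clinic F 15 > Clinic A 10 > Clinic E 8 > Clinic G 5.
Clinic N takes 25 more to reach its cap of 40 ; 185 left.
Clinic J takes 65 more to reach its cap of 65 ; 120 left.
Give Clinic B 30 more to hit its cap of 40 ; 90 left.
Clinic D takes 85 more to reach its cap of 85 ; 5 left.
Clinic F has room for 65 more but only 5 remain, so it gets 10.
Total = 10×10 + 29×40 + 19×65 + 8×10 + 18×40 + 17×85 + 15×10 = 4890.

4890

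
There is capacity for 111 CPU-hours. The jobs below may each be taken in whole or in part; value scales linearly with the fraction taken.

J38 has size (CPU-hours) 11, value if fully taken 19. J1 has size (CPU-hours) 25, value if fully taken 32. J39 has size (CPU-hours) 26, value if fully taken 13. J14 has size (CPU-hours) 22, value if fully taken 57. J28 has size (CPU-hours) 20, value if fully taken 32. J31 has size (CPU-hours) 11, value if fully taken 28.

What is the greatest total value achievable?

179

Rank by value-to-size ratio: J14 57/22≈2.59, J31 28/11≈2.55, J38 19/11≈1.73, J28 32/20≈1.6, J1 32/25≈1.28, J39 13/26≈0.5.
Take all of J14 (22 CPU-hours, value 57) ; 89 CPU-hours left.
J31: take in full, 11 CPU-hours for value 28 ; 78 left.
Take all of J38 (11 CPU-hours, value 19) ; 67 CPU-hours left.
All 20 CPU-hours of J28 fit (value 32) ; 47 remain.
All 25 CPU-hours of J1 fit (value 32) ; 22 remain.
Fill the last 22 CPU-hours with part of J39: 22/26 of it earns 11.
Total value = 179.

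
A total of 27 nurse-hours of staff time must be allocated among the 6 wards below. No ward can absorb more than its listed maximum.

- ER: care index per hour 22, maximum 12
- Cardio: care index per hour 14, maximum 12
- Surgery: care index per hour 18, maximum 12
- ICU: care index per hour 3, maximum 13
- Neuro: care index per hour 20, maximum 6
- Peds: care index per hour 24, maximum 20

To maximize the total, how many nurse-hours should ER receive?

7

Highest care index per hour first: Peds 24 > ER 22 > Neuro 20 > Surgery 18 > Cardio 14 > ICU 3.
Peds takes 20 to reach its cap of 20 ; 7 left.
ER: +7 (room for 12) → 7. Pool exhausted.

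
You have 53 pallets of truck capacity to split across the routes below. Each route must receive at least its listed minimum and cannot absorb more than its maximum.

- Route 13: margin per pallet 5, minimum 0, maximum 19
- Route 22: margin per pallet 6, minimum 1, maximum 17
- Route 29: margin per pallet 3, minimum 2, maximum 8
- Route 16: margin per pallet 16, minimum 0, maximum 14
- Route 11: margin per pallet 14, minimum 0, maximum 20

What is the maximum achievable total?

612

Meeting every minimum uses 0+1+2+0+0 = 3 pallets, leaving 50.
Highest margin per pallet first: Route 16 16 > Route 11 14 > Route 22 6 > Route 13 5 > Route 29 3.
Route 16: +14 to 14 (cap) ; 36 left.
Route 11 takes 20 more to reach its cap of 20 ; 16 left.
Route 22 takes 16 more to reach its cap of 17 ; 0 left.
Total = 6×17 + 3×2 + 16×14 + 14×20 = 612.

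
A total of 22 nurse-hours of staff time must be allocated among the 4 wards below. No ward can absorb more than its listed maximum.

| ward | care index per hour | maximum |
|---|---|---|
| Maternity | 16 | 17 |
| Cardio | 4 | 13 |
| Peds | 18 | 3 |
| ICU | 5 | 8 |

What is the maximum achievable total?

Order the wards by care index per hour: Peds 18 > Maternity 16 > ICU 5 > Cardio 4.
Peds takes 3 to reach its cap of 3 ; 19 left.
Give Maternity 17 to hit its cap of 17 ; 2 left.
ICU has room for 8 but only 2 remain, so it gets 2.
Total = 16×17 + 18×3 + 5×2 = 336.

336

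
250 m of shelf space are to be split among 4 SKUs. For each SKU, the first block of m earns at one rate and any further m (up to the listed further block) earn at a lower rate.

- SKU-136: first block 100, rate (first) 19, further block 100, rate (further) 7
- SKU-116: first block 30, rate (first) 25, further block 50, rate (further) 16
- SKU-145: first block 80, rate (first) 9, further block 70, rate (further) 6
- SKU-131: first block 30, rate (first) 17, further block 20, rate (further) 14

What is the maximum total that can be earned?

4420

Treat each block as its own option and order by rate: SKU-116/T1 25 > SKU-136/T1 19 > SKU-131/T1 17 > SKU-116/T2 16 > SKU-131/T2 14 > SKU-145/T1 9 > SKU-136/T2 7 > SKU-145/T2 6.
SKU-116/T1 (25): +30 → 220 left.
Fill SKU-136 T1 block (100 at 19) → 120 left.
SKU-131/T1 (17): +30 → 90 left.
SKU-116 T2 at 16: fill all 50 → 40 left.
SKU-131 T2 at 14: fill all 20 → 20 left.
20 remain; put them into SKU-145 T1 at 9.
Total = 25×30 + 19×100 + 17×30 + 16×50 + 14×20 + 9×20 = 4420.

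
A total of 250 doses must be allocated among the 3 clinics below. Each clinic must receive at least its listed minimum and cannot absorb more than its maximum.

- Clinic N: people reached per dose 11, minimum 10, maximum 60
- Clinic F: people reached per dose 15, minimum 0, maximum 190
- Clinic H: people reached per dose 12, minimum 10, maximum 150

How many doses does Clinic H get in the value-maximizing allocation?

Meeting every minimum uses 10+0+10 = 20 doses, leaving 230.
Order the clinics by people reached per dose: Clinic F 15 > Clinic H 12 > Clinic N 11.
Clinic F: +190 to 190 (cap) — 40 left.
Clinic H: +40 (room for 140) → 50. Pool exhausted.

50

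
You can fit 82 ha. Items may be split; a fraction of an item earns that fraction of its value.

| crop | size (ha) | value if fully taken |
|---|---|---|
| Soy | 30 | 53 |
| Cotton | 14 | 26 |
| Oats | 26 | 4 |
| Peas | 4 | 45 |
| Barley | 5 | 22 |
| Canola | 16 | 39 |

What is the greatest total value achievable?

187

Sort by value density: Peas 45/4≈11.2, Barley 22/5≈4.4, Canola 39/16≈2.44, Cotton 26/14≈1.86, Soy 53/30≈1.77, Oats 4/26≈0.154.
All 4 ha of Peas fit (value 45) ; 78 remain.
All 5 ha of Barley fit (value 22) ; 73 remain.
Canola: take in full, 16 ha for value 39 ; 57 left.
Cotton: take in full, 14 ha for value 26 ; 43 left.
Soy: take in full, 30 ha for value 53 ; 13 left.
13 ha left: a 13/26 share of Oats gives 4×13/26 = 2.
Total value = 187.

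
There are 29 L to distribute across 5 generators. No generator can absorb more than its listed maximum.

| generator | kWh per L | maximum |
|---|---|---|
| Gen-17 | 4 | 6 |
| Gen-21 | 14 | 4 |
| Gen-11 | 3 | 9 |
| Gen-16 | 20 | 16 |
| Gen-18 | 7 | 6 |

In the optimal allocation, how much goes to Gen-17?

Highest kWh per L first: Gen-16 20 > Gen-21 14 > Gen-18 7 > Gen-17 4 > Gen-11 3.
Give Gen-16 16 to hit its cap of 16 ; 13 left.
Gen-21 takes 4 to reach its cap of 4 ; 9 left.
Gen-18 takes 6 to reach its cap of 6 ; 3 left.
Gen-17 has room for 6 but only 3 remain, so it gets 3.

3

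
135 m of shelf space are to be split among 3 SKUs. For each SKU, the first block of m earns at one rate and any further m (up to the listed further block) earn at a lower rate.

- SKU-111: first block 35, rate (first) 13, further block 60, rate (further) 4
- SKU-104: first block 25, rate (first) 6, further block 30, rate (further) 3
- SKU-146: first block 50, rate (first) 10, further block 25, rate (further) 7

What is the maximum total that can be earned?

Treat each block as its own option and order by rate: SKU-111/tier1 13 > SKU-146/tier1 10 > SKU-146/tier2 7 > SKU-104/tier1 6 > SKU-111/tier2 4 > SKU-104/tier2 3.
Fill SKU-111 tier1 block (35 at 13) → 100 left.
SKU-146/tier1 (10): +50 → 50 left.
SKU-146 tier2 at 7: fill all 25 → 25 left.
Fill SKU-104 tier1 block (25 at 6) → 0 left.
Total = 13×35 + 10×50 + 7×25 + 6×25 = 1280.

1280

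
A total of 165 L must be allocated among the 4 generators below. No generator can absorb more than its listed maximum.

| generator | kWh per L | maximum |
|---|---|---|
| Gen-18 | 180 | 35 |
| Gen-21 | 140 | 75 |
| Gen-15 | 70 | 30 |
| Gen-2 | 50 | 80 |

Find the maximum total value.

20150

Highest kWh per L first: Gen-18 180 > Gen-21 140 > Gen-15 70 > Gen-2 50.
Give Gen-18 35 to hit its cap of 35 — 130 left.
Gen-21: +75 to 75 (cap) — 55 left.
Gen-15 takes 30 to reach its cap of 30 — 25 left.
Gen-2: +25 (room for 80) → 25. Pool exhausted.
Total = 180×35 + 140×75 + 70×30 + 50×25 = 20150.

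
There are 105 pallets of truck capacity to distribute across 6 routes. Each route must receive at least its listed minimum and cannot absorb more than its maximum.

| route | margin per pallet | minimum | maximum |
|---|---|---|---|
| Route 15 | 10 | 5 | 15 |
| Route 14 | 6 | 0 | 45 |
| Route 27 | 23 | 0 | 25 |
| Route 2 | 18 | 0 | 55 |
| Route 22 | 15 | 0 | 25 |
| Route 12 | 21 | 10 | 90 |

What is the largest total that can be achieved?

Meeting every minimum uses 5+0+0+0+0+10 = 15 pallets, leaving 90.
Rank by margin per pallet: Route 27 23 > Route 12 21 > Route 2 18 > Route 22 15 > Route 15 10 > Route 14 6.
Route 27: +25 to 25 (cap) — 65 left.
Only 65 left; Route 12 takes them to reach 75.
Total = 10×5 + 23×25 + 21×75 = 2200.

2200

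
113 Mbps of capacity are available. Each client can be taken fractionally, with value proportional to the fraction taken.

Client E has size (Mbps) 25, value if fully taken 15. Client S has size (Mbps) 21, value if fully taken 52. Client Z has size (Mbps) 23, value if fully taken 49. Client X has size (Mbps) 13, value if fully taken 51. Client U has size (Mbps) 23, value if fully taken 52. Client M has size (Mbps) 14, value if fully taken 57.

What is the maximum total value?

272.4

Rank by value-to-size ratio: Client M 57/14≈4.07, Client X 51/13≈3.92, Client S 52/21≈2.48, Client U 52/23≈2.26, Client Z 49/23≈2.13, Client E 15/25≈0.6.
Client M: take in full, 14 Mbps for value 57 — 99 left.
All 13 Mbps of Client X fit (value 51) — 86 remain.
All 21 Mbps of Client S fit (value 52) — 65 remain.
All 23 Mbps of Client U fit (value 52) — 42 remain.
Client Z: take in full, 23 Mbps for value 49 — 19 left.
19 Mbps left: a 19/25 share of Client E gives 15×19/25 = 11.4.
Total value = 272.4.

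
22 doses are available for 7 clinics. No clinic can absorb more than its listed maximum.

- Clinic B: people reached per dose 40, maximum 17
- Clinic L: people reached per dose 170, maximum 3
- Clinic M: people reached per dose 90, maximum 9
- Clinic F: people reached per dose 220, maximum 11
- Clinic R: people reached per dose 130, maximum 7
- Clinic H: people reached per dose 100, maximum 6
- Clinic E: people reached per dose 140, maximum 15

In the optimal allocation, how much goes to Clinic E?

Order the clinics by people reached per dose: Clinic F 220 > Clinic L 170 > Clinic E 140 > Clinic R 130 > Clinic H 100 > Clinic M 90 > Clinic B 40.
Give Clinic F 11 to hit its cap of 11 — 11 left.
Clinic L takes 3 to reach its cap of 3 — 8 left.
Only 8 left; Clinic E takes them to reach 8.

8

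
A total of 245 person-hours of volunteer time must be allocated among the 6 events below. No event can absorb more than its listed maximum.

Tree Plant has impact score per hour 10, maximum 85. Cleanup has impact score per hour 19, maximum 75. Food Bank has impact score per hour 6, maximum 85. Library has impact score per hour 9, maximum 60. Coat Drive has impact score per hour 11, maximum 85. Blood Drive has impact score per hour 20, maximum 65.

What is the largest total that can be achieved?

Order the events by impact score per hour: Blood Drive 20 > Cleanup 19 > Coat Drive 11 > Tree Plant 10 > Library 9 > Food Bank 6.
Give Blood Drive 65 to hit its cap of 65 → 180 left.
Cleanup: +75 to 75 (cap) → 105 left.
Coat Drive takes 85 to reach its cap of 85 → 20 left.
Tree Plant: +20 (room for 85) → 20. Pool exhausted.
Total = 10×20 + 19×75 + 11×85 + 20×65 = 3860.

3860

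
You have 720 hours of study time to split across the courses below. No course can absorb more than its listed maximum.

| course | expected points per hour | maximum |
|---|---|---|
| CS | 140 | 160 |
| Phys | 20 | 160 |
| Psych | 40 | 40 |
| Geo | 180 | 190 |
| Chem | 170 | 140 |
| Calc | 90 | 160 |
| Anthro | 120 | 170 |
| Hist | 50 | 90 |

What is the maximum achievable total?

106200

Order the courses by expected points per hour: Geo 180 > Chem 170 > CS 140 > Anthro 120 > Calc 90 > Hist 50 > Psych 40 > Phys 20.
Geo takes 190 to reach its cap of 190 → 530 left.
Chem takes 140 to reach its cap of 140 → 390 left.
Give CS 160 to hit its cap of 160 → 230 left.
Anthro takes 170 to reach its cap of 170 → 60 left.
Calc: +60 (room for 160) → 60. Pool exhausted.
Total = 140×160 + 180×190 + 170×140 + 90×60 + 120×170 = 106200.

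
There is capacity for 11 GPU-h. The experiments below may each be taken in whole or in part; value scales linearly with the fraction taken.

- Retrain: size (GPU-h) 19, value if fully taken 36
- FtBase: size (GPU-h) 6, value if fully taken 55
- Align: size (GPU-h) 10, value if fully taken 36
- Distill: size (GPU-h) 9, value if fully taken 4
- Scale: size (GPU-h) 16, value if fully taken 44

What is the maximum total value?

73

Rank by value-to-size ratio: FtBase 55/6≈9.17, Align 36/10≈3.6, Scale 44/16≈2.75, Retrain 36/19≈1.89, Distill 4/9≈0.444.
Take all of FtBase (6 GPU-h, value 55) → 5 GPU-h left.
Fill the last 5 GPU-h with part of Align: 5/10 of it earns 18.
Total value = 73.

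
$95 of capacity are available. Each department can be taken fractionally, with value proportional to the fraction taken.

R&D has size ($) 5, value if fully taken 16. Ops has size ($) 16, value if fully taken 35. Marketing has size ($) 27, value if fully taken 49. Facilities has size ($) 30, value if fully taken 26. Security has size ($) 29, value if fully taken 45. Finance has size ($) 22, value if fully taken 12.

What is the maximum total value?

160.6

Sort by value density: R&D 16/5≈3.2, Ops 35/16≈2.19, Marketing 49/27≈1.81, Security 45/29≈1.55, Facilities 26/30≈0.867, Finance 12/22≈0.545.
Take all of R&D (5 $, value 16) → 90 $ left.
Take all of Ops (16 $, value 35) → 74 $ left.
All 27 $ of Marketing fit (value 49) → 47 remain.
All 29 $ of Security fit (value 45) → 18 remain.
18 $ left: a 18/30 share of Facilities gives 26×18/30 = 15.6.
Total value = 160.6.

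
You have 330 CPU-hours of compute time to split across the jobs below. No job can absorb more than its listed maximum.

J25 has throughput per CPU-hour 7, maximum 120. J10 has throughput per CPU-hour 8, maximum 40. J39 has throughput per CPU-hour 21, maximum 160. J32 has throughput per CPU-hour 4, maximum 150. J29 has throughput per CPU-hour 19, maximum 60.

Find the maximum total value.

5310

Highest throughput per CPU-hour first: J39 21 > J29 19 > J10 8 > J25 7 > J32 4.
Give J39 160 to hit its cap of 160 ; 170 left.
Give J29 60 to hit its cap of 60 ; 110 left.
Give J10 40 to hit its cap of 40 ; 70 left.
J25: +70 (room for 120) → 70. Pool exhausted.
Total = 7×70 + 8×40 + 21×160 + 19×60 = 5310.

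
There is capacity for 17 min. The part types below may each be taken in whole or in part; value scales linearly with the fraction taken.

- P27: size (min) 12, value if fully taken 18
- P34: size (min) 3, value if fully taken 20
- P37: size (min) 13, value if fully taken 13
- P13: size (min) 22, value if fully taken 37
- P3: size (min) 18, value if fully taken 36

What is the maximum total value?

Sort by value density: P34 20/3≈6.67, P3 36/18≈2, P13 37/22≈1.68, P27 18/12≈1.5, P37 13/13≈1.
P34: take in full, 3 min for value 20 ; 14 left.
Fill the last 14 min with part of P3: 14/18 of it earns 28.
Total value = 48.

48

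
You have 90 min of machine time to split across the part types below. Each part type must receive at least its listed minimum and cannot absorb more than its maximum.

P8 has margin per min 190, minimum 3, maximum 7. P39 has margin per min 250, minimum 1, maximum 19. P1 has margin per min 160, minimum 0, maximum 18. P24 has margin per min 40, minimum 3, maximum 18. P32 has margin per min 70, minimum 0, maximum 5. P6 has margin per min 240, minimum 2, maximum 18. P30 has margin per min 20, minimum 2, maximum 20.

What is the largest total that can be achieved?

14450

Meeting every minimum uses 3+1+0+3+0+2+2 = 11 min, leaving 79.
Rank by margin per min: P39 250 > P6 240 > P8 190 > P1 160 > P32 70 > P24 40 > P30 20.
P39 takes 18 more to reach its cap of 19 — 61 left.
P6 takes 16 more to reach its cap of 18 — 45 left.
Give P8 4 more to hit its cap of 7 — 41 left.
P1: +18 to 18 (cap) — 23 left.
P32 takes 5 more to reach its cap of 5 — 18 left.
P24 takes 15 more to reach its cap of 18 — 3 left.
P30 has room for 18 more but only 3 remain, so it gets 5.
Total = 190×7 + 250×19 + 160×18 + 40×18 + 70×5 + 240×18 + 20×5 = 14450.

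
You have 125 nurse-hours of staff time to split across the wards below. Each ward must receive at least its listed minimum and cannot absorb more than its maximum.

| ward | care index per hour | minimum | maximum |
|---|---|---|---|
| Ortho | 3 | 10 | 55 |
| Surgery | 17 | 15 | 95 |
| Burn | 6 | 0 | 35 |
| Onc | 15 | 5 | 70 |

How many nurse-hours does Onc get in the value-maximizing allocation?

Meeting every minimum uses 10+15+0+5 = 30 nurse-hours, leaving 95.
Rank by care index per hour: Surgery 17 > Onc 15 > Burn 6 > Ortho 3.
Surgery takes 80 more to reach its cap of 95 — 15 left.
Only 15 left; Onc takes them to reach 20.

20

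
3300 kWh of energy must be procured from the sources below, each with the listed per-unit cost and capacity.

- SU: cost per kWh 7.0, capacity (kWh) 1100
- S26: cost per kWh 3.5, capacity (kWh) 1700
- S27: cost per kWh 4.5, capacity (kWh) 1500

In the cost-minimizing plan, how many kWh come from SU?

100

Fill from the cheapest source first.
S26 (3.5): use full 1700 → 1600 kWh to go.
Take 1500 from S27 at 4.5 → need 100 more.
SU at 7.0: take 100 of its 1100 → requirement met.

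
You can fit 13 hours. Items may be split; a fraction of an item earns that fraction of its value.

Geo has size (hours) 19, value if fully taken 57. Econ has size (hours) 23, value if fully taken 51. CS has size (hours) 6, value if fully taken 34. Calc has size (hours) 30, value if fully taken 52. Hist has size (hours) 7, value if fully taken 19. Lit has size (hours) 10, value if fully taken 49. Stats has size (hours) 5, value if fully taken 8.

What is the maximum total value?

Sort by value density: CS 34/6≈5.67, Lit 49/10≈4.9, Geo 57/19≈3, Hist 19/7≈2.71, Econ 51/23≈2.22, Calc 52/30≈1.73, Stats 8/5≈1.6.
CS: take in full, 6 hours for value 34 → 7 left.
Fill the last 7 hours with part of Lit: 7/10 of it earns 34.3.
Total value = 68.3.

68.3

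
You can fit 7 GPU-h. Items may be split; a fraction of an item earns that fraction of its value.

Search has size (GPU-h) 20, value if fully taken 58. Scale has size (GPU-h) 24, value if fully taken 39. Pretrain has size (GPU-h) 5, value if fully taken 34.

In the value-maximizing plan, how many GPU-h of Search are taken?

Best value per unit of size first: Pretrain 34/5≈6.8, Search 58/20≈2.9, Scale 39/24≈1.62.
Pretrain: take in full, 5 GPU-h for value 34 → 2 left.
Fill the last 2 GPU-h with part of Search: 2/20 of it earns 5.8.

2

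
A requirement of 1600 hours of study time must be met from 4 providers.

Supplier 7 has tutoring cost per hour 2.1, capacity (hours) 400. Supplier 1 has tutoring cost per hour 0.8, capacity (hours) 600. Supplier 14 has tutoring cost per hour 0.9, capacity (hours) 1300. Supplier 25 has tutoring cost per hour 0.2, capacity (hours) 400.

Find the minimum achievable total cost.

Fill from the cheapest provider first.
Supplier 25 at 0.2: take all 400 hours → 1200 still needed.
Supplier 1 (0.8): use full 600 → 600 hours to go.
Supplier 14 at 0.9: take 600 of its 1300 → requirement met.
Supplier 7: unused.
Cost = 400×0.2 + 600×0.8 + 600×0.9 = 1100.

1100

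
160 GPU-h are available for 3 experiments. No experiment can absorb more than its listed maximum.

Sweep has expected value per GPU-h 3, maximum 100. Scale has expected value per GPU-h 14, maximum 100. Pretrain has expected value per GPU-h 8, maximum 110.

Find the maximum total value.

1880

Order the experiments by expected value per GPU-h: Scale 14 > Pretrain 8 > Sweep 3.
Give Scale 100 to hit its cap of 100 → 60 left.
Pretrain: +60 (room for 110) → 60. Pool exhausted.
Total = 14×100 + 8×60 = 1880.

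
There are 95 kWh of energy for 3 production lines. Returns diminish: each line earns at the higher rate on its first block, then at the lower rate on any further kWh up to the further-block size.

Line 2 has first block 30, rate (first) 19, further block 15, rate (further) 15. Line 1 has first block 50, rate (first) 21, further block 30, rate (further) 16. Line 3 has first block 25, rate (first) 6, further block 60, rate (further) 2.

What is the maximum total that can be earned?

1860

Treat each block as its own option and order by rate: Line 1/T1 21 > Line 2/T1 19 > Line 1/T2 16 > Line 2/T2 15 > Line 3/T1 6 > Line 3/T2 2.
Fill Line 1 T1 block (50 at 21) ; 45 left.
Fill Line 2 T1 block (30 at 19) ; 15 left.
15 remain; put them into Line 1 T2 at 16.
Total = 21×50 + 19×30 + 16×15 = 1860.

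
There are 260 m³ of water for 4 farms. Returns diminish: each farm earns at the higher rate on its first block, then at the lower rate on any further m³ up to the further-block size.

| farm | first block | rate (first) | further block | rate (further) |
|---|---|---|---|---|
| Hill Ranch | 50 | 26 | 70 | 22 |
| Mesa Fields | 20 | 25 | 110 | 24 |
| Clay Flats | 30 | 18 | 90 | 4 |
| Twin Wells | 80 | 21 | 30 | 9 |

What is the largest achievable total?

Order all 8 blocks by rate: Hill Ranch/T1 26 > Mesa Fields/T1 25 > Mesa Fields/T2 24 > Hill Ranch/T2 22 > Twin Wells/T1 21 > Clay Flats/T1 18 > Twin Wells/T2 9 > Clay Flats/T2 4.
Hill Ranch T1 at 26: fill all 50 → 210 left.
Fill Mesa Fields T1 block (20 at 25) → 190 left.
Mesa Fields T2 at 24: fill all 110 → 80 left.
Fill Hill Ranch T2 block (70 at 22) → 10 left.
10 remain; put them into Twin Wells T1 at 21.
Total = 26×50 + 25×20 + 24×110 + 22×70 + 21×10 = 6190.

6190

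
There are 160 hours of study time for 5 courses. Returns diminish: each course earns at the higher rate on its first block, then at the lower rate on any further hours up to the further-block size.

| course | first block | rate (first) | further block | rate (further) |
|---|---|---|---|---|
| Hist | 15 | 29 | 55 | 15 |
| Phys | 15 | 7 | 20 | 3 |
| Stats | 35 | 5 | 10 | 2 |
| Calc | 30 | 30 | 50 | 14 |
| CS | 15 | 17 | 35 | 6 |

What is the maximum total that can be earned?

3045

Order all 10 blocks by rate: Calc/T1 30 > Hist/T1 29 > CS/T1 17 > Hist/T2 15 > Calc/T2 14 > Phys/T1 7 > CS/T2 6 > Stats/T1 5 > Phys/T2 3 > Stats/T2 2.
Fill Calc T1 block (30 at 30) — 130 left.
Hist/T1 (29): +15 — 115 left.
CS/T1 (17): +15 — 100 left.
Hist T2 at 15: fill all 55 — 45 left.
45 remain; put them into Calc T2 at 14.
Total = 30×30 + 29×15 + 17×15 + 15×55 + 14×45 = 3045.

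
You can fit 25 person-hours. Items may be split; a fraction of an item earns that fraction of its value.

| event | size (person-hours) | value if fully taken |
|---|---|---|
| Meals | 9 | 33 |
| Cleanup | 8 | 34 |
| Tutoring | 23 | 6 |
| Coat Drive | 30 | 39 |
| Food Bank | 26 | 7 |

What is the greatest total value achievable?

77.4

Rank by value-to-size ratio: Cleanup 34/8≈4.25, Meals 33/9≈3.67, Coat Drive 39/30≈1.3, Food Bank 7/26≈0.269, Tutoring 6/23≈0.261.
Take all of Cleanup (8 person-hours, value 34) → 17 person-hours left.
All 9 person-hours of Meals fit (value 33) → 8 remain.
Only 8 person-hours remain; take 8/30 of Coat Drive for value 39×8/30 = 10.4.
Total value = 77.4.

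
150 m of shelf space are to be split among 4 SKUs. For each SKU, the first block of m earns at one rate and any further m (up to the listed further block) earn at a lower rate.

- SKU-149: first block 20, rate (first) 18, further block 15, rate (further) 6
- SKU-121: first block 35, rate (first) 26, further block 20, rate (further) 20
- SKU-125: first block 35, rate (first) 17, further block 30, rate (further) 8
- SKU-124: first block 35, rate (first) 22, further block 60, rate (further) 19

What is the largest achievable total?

3220

Treat each block as its own option and order by rate: SKU-121/T1 26 > SKU-124/T1 22 > SKU-121/T2 20 > SKU-124/T2 19 > SKU-149/T1 18 > SKU-125/T1 17 > SKU-125/T2 8 > SKU-149/T2 6.
Fill SKU-121 T1 block (35 at 26) — 115 left.
Fill SKU-124 T1 block (35 at 22) — 80 left.
SKU-121 T2 at 20: fill all 20 — 60 left.
SKU-124/T2 (19): +60 — 0 left.
Total = 26×35 + 22×35 + 20×20 + 19×60 = 3220.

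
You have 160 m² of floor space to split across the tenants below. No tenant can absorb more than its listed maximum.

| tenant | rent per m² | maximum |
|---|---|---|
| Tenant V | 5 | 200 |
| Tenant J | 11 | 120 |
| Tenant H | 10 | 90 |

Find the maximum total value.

Rank by rent per m²: Tenant J 11 > Tenant H 10 > Tenant V 5.
Tenant J takes 120 to reach its cap of 120 — 40 left.
Only 40 left; Tenant H takes them to reach 40.
Total = 11×120 + 10×40 = 1720.

1720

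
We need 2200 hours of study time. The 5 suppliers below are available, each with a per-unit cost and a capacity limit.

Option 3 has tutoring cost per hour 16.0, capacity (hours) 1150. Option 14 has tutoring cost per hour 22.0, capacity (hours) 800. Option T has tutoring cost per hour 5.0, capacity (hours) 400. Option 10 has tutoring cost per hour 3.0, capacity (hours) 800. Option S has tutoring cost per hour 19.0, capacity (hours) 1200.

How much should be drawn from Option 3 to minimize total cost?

1000

Cheapest first:
Option 10 (3.0): use full 800 — 1400 hours to go.
Take 400 from Option T at 5.0 — need 1000 more.
Option 3 at 16.0: take 1000 of its 1150 — requirement met.
Option S, Option 14: unused.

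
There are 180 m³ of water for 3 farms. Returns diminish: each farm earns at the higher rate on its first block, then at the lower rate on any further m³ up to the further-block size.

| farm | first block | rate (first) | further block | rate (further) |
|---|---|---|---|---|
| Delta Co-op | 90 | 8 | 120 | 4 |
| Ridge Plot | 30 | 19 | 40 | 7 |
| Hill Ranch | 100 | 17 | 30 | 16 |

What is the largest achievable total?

Rank every tier by rate: Ridge Plot/first 19 > Hill Ranch/first 17 > Hill Ranch/second 16 > Delta Co-op/first 8 > Ridge Plot/second 7 > Delta Co-op/second 4.
Fill Ridge Plot first block (30 at 19) — 150 left.
Hill Ranch/first (17): +100 — 50 left.
Hill Ranch/second (16): +30 — 20 left.
Delta Co-op first at 8: only 20 left, fill 20.
Total = 19×30 + 17×100 + 16×30 + 8×20 = 2910.

2910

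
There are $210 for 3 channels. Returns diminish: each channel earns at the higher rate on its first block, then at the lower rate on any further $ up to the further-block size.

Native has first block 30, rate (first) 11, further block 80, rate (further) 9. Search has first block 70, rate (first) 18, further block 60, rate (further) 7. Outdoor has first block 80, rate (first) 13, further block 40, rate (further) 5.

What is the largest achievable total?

Order all 6 blocks by rate: Search/T1 18 > Outdoor/T1 13 > Native/T1 11 > Native/T2 9 > Search/T2 7 > Outdoor/T2 5.
Fill Search T1 block (70 at 18) → 140 left.
Outdoor T1 at 13: fill all 80 → 60 left.
Native/T1 (11): +30 → 30 left.
30 remain; put them into Native T2 at 9.
Total = 18×70 + 13×80 + 11×30 + 9×30 = 2900.

2900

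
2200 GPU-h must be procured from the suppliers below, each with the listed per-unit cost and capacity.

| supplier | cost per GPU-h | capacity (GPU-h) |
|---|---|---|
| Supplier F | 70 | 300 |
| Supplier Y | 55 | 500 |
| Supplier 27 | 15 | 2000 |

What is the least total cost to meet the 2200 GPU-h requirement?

41000

Fill from the cheapest supplier first.
Take 2000 from Supplier 27 at 15 ; need 200 more.
Supplier Y at 55: take 200 of its 500 ; requirement met.
Supplier F: unused.
Cost = 2000×15 + 200×55 = 41000.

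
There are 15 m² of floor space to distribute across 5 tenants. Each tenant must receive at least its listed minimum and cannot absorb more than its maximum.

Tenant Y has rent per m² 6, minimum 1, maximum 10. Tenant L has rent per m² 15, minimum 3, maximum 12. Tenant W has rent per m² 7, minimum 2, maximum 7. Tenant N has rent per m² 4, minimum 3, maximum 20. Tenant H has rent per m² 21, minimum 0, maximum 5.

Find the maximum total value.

197

Meeting every minimum uses 1+3+2+3+0 = 9 m², leaving 6.
Rank by rent per m²: Tenant H 21 > Tenant L 15 > Tenant W 7 > Tenant Y 6 > Tenant N 4.
Tenant H: +5 to 5 (cap) — 1 left.
Tenant L has room for 9 more but only 1 remain, so it gets 4.
Total = 6×1 + 15×4 + 7×2 + 4×3 + 21×5 = 197.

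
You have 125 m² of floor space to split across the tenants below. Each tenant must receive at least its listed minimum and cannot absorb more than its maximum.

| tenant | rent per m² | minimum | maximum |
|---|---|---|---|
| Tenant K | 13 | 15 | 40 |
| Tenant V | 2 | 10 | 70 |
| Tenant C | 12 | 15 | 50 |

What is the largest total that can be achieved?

1190

Meeting every minimum uses 15+10+15 = 40 m², leaving 85.
Order the tenants by rent per m²: Tenant K 13 > Tenant C 12 > Tenant V 2.
Tenant K: +25 to 40 (cap) ; 60 left.
Give Tenant C 35 more to hit its cap of 50 ; 25 left.
Only 25 left; Tenant V takes them to reach 35.
Total = 13×40 + 2×35 + 12×50 = 1190.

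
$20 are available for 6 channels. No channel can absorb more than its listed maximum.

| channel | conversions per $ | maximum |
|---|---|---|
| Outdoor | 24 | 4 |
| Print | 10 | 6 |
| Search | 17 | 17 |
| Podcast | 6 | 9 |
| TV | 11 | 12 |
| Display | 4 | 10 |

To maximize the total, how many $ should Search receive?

Order the channels by conversions per $: Outdoor 24 > Search 17 > TV 11 > Print 10 > Podcast 6 > Display 4.
Outdoor takes 4 to reach its cap of 4 — 16 left.
Search: +16 (room for 17) → 16. Pool exhausted.

16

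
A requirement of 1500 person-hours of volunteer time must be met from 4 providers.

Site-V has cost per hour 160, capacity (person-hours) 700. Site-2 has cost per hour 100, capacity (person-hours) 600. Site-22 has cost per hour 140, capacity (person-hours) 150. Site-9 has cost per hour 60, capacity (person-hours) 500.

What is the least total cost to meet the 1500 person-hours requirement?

151000

Use providers in increasing cost order.
Take 500 from Site-9 at 60 ; need 1000 more.
Site-2 (100): use full 600 ; 400 person-hours to go.
Site-22 (140): use full 150 ; 250 person-hours to go.
Site-V at 160: take 250 of its 700 ; requirement met.
Cost = 500×60 + 600×100 + 150×140 + 250×160 = 151000.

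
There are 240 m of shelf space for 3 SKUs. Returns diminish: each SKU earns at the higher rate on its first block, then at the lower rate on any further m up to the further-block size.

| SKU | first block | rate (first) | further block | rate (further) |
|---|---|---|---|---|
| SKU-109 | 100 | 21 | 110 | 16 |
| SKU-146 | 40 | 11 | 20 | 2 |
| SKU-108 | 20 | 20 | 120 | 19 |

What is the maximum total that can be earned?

4780

Treat each block as its own option and order by rate: SKU-109/tier1 21 > SKU-108/tier1 20 > SKU-108/tier2 19 > SKU-109/tier2 16 > SKU-146/tier1 11 > SKU-146/tier2 2.
SKU-109/tier1 (21): +100 ; 140 left.
SKU-108 tier1 at 20: fill all 20 ; 120 left.
SKU-108/tier2 (19): +120 ; 0 left.
Total = 21×100 + 20×20 + 19×120 = 4780.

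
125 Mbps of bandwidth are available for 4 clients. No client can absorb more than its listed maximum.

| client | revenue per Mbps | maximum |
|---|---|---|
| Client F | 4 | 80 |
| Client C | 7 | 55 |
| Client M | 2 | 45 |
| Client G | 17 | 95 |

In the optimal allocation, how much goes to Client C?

Highest revenue per Mbps first: Client G 17 > Client C 7 > Client F 4 > Client M 2.
Give Client G 95 to hit its cap of 95 → 30 left.
Only 30 left; Client C takes them to reach 30.

30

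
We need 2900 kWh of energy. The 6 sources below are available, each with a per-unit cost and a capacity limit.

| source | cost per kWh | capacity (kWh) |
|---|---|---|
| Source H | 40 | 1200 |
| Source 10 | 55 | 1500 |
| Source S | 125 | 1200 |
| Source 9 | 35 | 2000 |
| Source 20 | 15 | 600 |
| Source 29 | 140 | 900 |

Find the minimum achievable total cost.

91000

Fill from the cheapest source first.
Source 20 at 15: take all 600 kWh ; 2300 still needed.
Source 9 at 35: take all 2000 kWh ; 300 still needed.
Take 300 from Source H at 40 to finish.
Source 10, Source S, Source 29: unused.
Cost = 600×15 + 2000×35 + 300×40 = 91000.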